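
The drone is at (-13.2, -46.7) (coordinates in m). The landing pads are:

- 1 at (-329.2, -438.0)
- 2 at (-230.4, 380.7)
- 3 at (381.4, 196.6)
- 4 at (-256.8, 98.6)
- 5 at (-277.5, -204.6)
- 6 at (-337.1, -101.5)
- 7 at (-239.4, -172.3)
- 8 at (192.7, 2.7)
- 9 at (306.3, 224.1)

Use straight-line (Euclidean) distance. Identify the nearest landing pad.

8

Distances from (-13.2, -46.7):
1: 503.0 m
2: 479.4 m
3: 463.6 m
4: 283.6 m
5: 307.9 m
6: 328.5 m
7: 258.7 m
8: 211.7 m
9: 418.8 m
Minimum: 8 at 211.7 m.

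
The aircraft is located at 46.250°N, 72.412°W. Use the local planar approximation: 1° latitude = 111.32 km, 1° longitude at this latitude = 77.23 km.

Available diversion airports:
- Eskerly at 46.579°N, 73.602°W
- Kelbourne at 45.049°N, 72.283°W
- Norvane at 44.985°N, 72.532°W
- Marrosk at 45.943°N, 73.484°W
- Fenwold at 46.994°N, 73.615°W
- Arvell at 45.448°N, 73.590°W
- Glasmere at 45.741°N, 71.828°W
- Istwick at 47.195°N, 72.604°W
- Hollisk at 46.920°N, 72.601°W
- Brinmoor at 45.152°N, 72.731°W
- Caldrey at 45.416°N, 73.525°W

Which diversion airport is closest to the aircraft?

Glasmere

Distances from 46.250°N, 72.412°W:
Eskerly: 98.932 km
Kelbourne: 134.066 km
Norvane: 141.124 km
Marrosk: 89.567 km
Fenwold: 124.464 km
Arvell: 127.466 km
Glasmere: 72.421 km
Istwick: 106.237 km
Hollisk: 75.999 km
Brinmoor: 124.687 km
Caldrey: 126.523 km
Minimum: Glasmere at 72.421 km.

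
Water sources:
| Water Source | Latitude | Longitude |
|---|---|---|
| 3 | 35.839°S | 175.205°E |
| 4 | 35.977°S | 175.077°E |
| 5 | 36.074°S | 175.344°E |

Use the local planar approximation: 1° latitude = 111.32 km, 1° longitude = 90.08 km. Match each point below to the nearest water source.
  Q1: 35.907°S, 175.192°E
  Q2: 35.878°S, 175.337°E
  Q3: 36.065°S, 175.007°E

Q1→3; Q2→3; Q3→4

Q1 at 35.907°S, 175.192°E:
  3: √((0.068·111.32)² + (0.013·90.08)²) = √(57.30127 + 1.37133) = 7.660 km
  4: √((-0.070·111.32)² + (-0.115·90.08)²) = √(60.72150 + 107.31302) = 12.963 km
  5: √((-0.167·111.32)² + (0.152·90.08)²) = √(345.60446 + 187.47525) = 23.089 km
  → nearest: 3 (7.660 km)
Q2 at 35.878°S, 175.337°E:
  3: √((0.039·111.32)² + (-0.132·90.08)²) = √(18.84845 + 141.38542) = 12.658 km
  4: √((-0.099·111.32)² + (-0.260·90.08)²) = √(121.45539 + 548.53387) = 25.884 km
  5: √((-0.196·111.32)² + (0.007·90.08)²) = √(476.05654 + 0.39761) = 21.828 km
  → nearest: 3 (12.658 km)
Q3 at 36.065°S, 175.007°E:
  3: √((0.226·111.32)² + (0.198·90.08)²) = √(632.94107 + 318.11719) = 30.839 km
  4: √((0.088·111.32)² + (0.070·90.08)²) = √(95.96475 + 39.76059) = 11.650 km
  5: √((-0.009·111.32)² + (0.337·90.08)²) = √(1.00376 + 921.54502) = 30.373 km
  → nearest: 4 (11.650 km)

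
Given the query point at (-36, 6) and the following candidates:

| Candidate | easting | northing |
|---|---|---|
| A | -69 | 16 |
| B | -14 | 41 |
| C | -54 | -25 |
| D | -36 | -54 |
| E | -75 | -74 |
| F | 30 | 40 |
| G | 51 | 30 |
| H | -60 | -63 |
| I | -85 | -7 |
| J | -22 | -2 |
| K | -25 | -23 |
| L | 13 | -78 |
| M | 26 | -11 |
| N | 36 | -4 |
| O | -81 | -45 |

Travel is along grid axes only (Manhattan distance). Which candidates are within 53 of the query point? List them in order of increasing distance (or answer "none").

J, K, A, C

Distances from (-36, 6):
A: 43
B: 57
C: 49
D: 60
E: 119
F: 100
G: 111
H: 93
I: 62
J: 22
K: 40
L: 133
M: 79
N: 82
O: 96
Threshold 53: J (22), K (40), A (43), C (49) are within range.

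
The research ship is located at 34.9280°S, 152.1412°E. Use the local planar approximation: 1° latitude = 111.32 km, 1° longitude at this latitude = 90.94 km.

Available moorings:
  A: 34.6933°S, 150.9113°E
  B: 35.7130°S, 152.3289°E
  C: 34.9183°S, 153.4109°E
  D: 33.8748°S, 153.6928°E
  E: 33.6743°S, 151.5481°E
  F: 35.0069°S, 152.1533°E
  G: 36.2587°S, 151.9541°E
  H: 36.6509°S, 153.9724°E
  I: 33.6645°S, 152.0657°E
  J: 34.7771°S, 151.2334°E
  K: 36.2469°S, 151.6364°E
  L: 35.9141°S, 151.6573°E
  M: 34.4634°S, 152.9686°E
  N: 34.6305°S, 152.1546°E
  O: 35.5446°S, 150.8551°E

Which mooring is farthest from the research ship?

H

Distances from 34.9280°S, 152.1412°E:
A: 114.8581 km
B: 89.0377 km
C: 115.4716 km
D: 183.4548 km
E: 149.6217 km
F: 8.8518 km
G: 149.1075 km
H: 254.0013 km
I: 140.8203 km
J: 84.2470 km
K: 153.8295 km
L: 118.2648 km
M: 91.3045 km
N: 33.1401 km
O: 135.6119 km
Maximum: H at 254.0013 km.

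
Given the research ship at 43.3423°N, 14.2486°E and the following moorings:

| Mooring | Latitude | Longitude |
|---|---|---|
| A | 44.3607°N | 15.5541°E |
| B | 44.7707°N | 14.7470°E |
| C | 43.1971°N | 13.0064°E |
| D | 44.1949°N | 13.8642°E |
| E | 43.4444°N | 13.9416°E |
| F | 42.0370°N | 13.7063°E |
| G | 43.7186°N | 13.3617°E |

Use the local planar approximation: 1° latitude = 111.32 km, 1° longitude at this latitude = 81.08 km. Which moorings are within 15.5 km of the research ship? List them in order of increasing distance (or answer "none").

Distances from 43.3423°N, 14.2486°E:
A: √((1.0184·111.32)² + (1.3055·81.08)²) = √(12852.368724 + 11204.209798) = 155.1018 km
B: √((1.4284·111.32)² + (0.4984·81.08)²) = √(25284.017274 + 1632.990083) = 164.0640 km
C: √((-0.1452·111.32)² + (-1.2422·81.08)²) = √(261.264034 + 10144.030115) = 102.0063 km
D: √((0.8526·111.32)² + (-0.3844·81.08)²) = √(9008.179924 + 971.391364) = 99.8978 km
E: √((0.1021·111.32)² + (-0.3070·81.08)²) = √(129.180773 + 619.589759) = 27.3637 km
F: √((-1.3053·111.32)² + (-0.5423·81.08)²) = √(21113.832474 + 1933.333111) = 151.8129 km
G: √((0.3763·111.32)² + (-0.8869·81.08)²) = √(1754.748307 + 5171.026815) = 83.2212 km
Threshold 15.5 km: none within range.

none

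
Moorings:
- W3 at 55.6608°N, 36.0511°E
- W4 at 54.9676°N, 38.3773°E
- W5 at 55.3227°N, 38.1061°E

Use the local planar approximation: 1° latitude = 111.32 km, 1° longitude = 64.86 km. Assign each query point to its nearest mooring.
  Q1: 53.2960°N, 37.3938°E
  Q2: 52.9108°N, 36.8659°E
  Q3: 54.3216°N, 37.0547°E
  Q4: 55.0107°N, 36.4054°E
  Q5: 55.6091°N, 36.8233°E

Q1 at 53.2960°N, 37.3938°E:
  W3: √((2.3648·111.32)² + (-1.3427·64.86)²) = √(69300.318204 + 7584.236488) = 277.2806 km
  W4: √((1.6716·111.32)² + (0.9835·64.86)²) = √(34626.701272 + 4069.139860) = 196.7126 km
  W5: √((2.0267·111.32)² + (0.7123·64.86)²) = √(50900.884643 + 2134.419487) = 230.2940 km
  → nearest: W4 (196.7126 km)
Q2 at 52.9108°N, 36.8659°E:
  W3: √((2.7500·111.32)² + (-0.8148·64.86)²) = √(93715.576900 + 2792.903494) = 310.6581 km
  W4: √((2.0568·111.32)² + (1.5114·64.86)²) = √(52424.044379 + 9609.764049) = 249.0659 km
  W5: √((2.4119·111.32)² + (1.2402·64.86)²) = √(72088.334249 + 6470.492568) = 280.2835 km
  → nearest: W4 (249.0659 km)
Q3 at 54.3216°N, 37.0547°E:
  W3: √((1.3392·111.32)² + (-1.0036·64.86)²) = √(22224.770071 + 4237.163222) = 162.6712 km
  W4: √((0.6460·111.32)² + (1.3226·64.86)²) = √(5171.439298 + 7358.866519) = 111.9388 km
  W5: √((1.0011·111.32)² + (1.0514·64.86)²) = √(12419.420108 + 4650.394904) = 130.6515 km
  → nearest: W4 (111.9388 km)
Q4 at 55.0107°N, 36.4054°E:
  W3: √((0.6501·111.32)² + (-0.3543·64.86)²) = √(5237.291266 + 528.075712) = 75.9300 km
  W4: √((-0.0431·111.32)² + (1.9719·64.86)²) = √(23.019768 + 16357.753624) = 127.9874 km
  W5: √((0.3120·111.32)² + (1.7007·64.86)²) = √(1206.300710 + 12167.722936) = 115.6461 km
  → nearest: W3 (75.9300 km)
Q5 at 55.6091°N, 36.8233°E:
  W3: √((0.0517·111.32)² + (-0.7722·64.86)²) = √(33.122833 + 2508.496407) = 50.4145 km
  W4: √((-0.6415·111.32)² + (1.5540·64.86)²) = √(5099.642323 + 10159.115961) = 123.5263 km
  W5: √((-0.2864·111.32)² + (1.2828·64.86)²) = √(1016.464985 + 6922.640697) = 89.1017 km
  → nearest: W3 (50.4145 km)

Q1→W4; Q2→W4; Q3→W4; Q4→W3; Q5→W3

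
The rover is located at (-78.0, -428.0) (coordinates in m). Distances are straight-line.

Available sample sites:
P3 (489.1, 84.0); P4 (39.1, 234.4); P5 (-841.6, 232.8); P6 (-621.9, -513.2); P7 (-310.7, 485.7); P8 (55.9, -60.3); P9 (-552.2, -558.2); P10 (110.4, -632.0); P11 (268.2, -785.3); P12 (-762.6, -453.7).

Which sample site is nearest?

P10

Distances from (-78.0, -428.0):
P3: √((567.1)² + (512.0)²) = √(321602.410 + 262144.000) = 764.0 m
P4: √((117.1)² + (662.4)²) = √(13712.410 + 438773.760) = 672.7 m
P5: √((-763.6)² + (660.8)²) = √(583084.960 + 436656.640) = 1009.8 m
P6: √((-543.9)² + (-85.2)²) = √(295827.210 + 7259.040) = 550.5 m
P7: √((-232.7)² + (913.7)²) = √(54149.290 + 834847.690) = 942.9 m
P8: √((133.9)² + (367.7)²) = √(17929.210 + 135203.290) = 391.3 m
P9: √((-474.2)² + (-130.2)²) = √(224865.640 + 16952.040) = 491.7 m
P10: √((188.4)² + (-204.0)²) = √(35494.560 + 41616.000) = 277.7 m
P11: √((346.2)² + (-357.3)²) = √(119854.440 + 127663.290) = 497.5 m
P12: √((-684.6)² + (-25.7)²) = √(468677.160 + 660.490) = 685.1 m
Minimum: P10 at 277.7 m.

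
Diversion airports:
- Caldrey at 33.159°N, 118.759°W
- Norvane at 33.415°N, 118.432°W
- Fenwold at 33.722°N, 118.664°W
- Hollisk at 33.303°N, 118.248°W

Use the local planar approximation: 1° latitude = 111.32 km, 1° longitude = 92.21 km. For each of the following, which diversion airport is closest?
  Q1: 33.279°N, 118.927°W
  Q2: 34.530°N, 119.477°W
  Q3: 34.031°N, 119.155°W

Q1→Caldrey; Q2→Fenwold; Q3→Fenwold

Q1 at 33.279°N, 118.927°W:
  Caldrey: √((-0.120·111.32)² + (0.168·92.21)²) = √(178.44685 + 239.97976) = 20.455 km
  Norvane: √((0.136·111.32)² + (0.495·92.21)²) = √(229.20507 + 2083.37017) = 48.089 km
  Fenwold: √((0.443·111.32)² + (0.263·92.21)²) = √(2431.94555 + 588.12216) = 54.955 km
  Hollisk: √((0.024·111.32)² + (0.679·92.21)²) = √(7.13787 + 3920.08598) = 62.668 km
  → nearest: Caldrey (20.455 km)
Q2 at 34.530°N, 119.477°W:
  Caldrey: √((-1.371·111.32)² + (0.718·92.21)²) = √(23292.77893 + 4383.33772) = 166.361 km
  Norvane: √((-1.115·111.32)² + (1.045·92.21)²) = √(15406.22124 + 9285.14360) = 157.135 km
  Fenwold: √((-0.808·111.32)² + (0.813·92.21)²) = √(8090.38366 + 5620.01061) = 117.091 km
  Hollisk: √((-1.227·111.32)² + (1.229·92.21)²) = √(18656.72976 + 12842.80267) = 177.481 km
  → nearest: Fenwold (117.091 km)
Q3 at 34.031°N, 119.155°W:
  Caldrey: √((-0.872·111.32)² + (0.396·92.21)²) = √(9422.78681 + 1333.35691) = 103.712 km
  Norvane: √((-0.616·111.32)² + (0.723·92.21)²) = √(4702.27279 + 4444.59956) = 95.639 km
  Fenwold: √((-0.309·111.32)² + (0.491·92.21)²) = √(1183.21415 + 2049.83559) = 56.860 km
  Hollisk: √((-0.728·111.32)² + (0.907·92.21)²) = √(6567.63720 + 6994.72457) = 116.458 km
  → nearest: Fenwold (56.860 km)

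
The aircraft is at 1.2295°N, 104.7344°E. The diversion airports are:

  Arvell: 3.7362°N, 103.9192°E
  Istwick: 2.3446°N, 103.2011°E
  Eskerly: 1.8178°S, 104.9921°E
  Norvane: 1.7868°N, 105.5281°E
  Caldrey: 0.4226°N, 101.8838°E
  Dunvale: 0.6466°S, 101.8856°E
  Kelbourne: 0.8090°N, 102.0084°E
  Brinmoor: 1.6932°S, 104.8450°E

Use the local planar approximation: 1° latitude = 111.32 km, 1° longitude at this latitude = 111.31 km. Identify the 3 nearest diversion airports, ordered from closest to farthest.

Norvane, Istwick, Arvell

Distances from 1.2295°N, 104.7344°E:
Arvell: √((2.5067·111.32)² + (-0.8152·111.31)²) = √(77866.583054 + 8233.731630) = 293.4286 km
Istwick: √((1.1151·111.32)² + (-1.5333·111.31)²) = √(15408.984807 + 29128.802897) = 211.0398 km
Eskerly: √((-3.0473·111.32)² + (0.2577·111.31)²) = √(115073.896429 + 822.805531) = 340.4360 km
Norvane: √((0.5573·111.32)² + (0.7937·111.31)²) = √(3848.792357 + 7805.147705) = 107.9534 km
Caldrey: √((-0.8069·111.32)² + (-2.8506·111.31)²) = √(8068.370378 + 100679.471496) = 329.7694 km
Dunvale: √((-1.8761·111.32)² + (-2.8488·111.31)²) = √(43617.258207 + 100552.364338) = 379.6968 km
Kelbourne: √((-0.4205·111.32)² + (-2.7260·111.31)²) = √(2191.181717 + 92070.408173) = 307.0205 km
Brinmoor: √((-2.9227·111.32)² + (0.1106·111.31)²) = √(105855.852599 + 151.557914) = 325.5878 km
Sorted: Norvane (107.9534 km) < Istwick (211.0398 km) < Arvell (293.4286 km) < Kelbourne (307.0205 km) < Brinmoor (325.5878 km) < …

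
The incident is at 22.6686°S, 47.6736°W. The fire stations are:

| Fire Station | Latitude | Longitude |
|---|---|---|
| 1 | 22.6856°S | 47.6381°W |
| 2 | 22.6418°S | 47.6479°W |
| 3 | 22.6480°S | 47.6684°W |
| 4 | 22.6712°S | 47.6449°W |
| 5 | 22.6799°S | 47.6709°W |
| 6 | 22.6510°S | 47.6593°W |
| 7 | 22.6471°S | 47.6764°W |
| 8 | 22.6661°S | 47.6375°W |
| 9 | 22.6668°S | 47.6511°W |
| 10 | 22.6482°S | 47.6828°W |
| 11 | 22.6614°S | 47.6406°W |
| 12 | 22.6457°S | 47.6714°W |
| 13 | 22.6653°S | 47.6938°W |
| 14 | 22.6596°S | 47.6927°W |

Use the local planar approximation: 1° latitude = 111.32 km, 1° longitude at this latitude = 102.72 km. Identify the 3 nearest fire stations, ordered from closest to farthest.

Distances from 22.6686°S, 47.6736°W:
1: 4.1084 km
2: 3.9837 km
3: 2.3546 km
4: 2.9622 km
5: 1.2881 km
6: 2.4487 km
7: 2.4106 km
8: 3.7186 km
9: 2.3199 km
10: 2.4597 km
11: 3.4832 km
12: 2.5592 km
13: 2.1072 km
14: 2.2030 km
Sorted: 5 (1.2881 km) < 13 (2.1072 km) < 14 (2.2030 km) < 9 (2.3199 km) < 3 (2.3546 km) < …

5, 13, 14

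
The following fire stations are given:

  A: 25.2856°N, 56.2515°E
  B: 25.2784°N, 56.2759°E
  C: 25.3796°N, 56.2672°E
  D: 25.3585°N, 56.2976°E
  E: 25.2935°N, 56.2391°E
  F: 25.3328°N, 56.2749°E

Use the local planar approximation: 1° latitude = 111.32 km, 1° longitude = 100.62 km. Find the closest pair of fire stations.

A and E

Pairwise distances:
A–E: 1.5265 km
A–B: 2.5826 km
D–F: 3.6609 km
C–D: 3.8566 km
B–E: 4.0665 km
C–F: 5.2671 km
E–F: 5.6670 km
A–F: 5.7577 km
B–F: 6.0566 km
B–D: 9.1802 km
D–E: 9.3276 km
A–D: 9.3474 km
C–E: 9.9930 km
A–C: 10.5827 km
B–C: 11.2995 km
Closest pair: A–E at 1.5265 km.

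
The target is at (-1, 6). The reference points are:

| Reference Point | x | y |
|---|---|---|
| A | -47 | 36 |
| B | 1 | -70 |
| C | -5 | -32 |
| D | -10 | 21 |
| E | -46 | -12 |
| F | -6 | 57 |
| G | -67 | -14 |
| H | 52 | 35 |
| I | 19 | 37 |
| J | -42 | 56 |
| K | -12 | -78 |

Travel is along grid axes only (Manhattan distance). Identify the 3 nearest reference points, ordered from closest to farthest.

D, C, I

Distances from (-1, 6):
A: |-46| + |30| = 46 + 30 = 76
B: |2| + |-76| = 2 + 76 = 78
C: |-4| + |-38| = 4 + 38 = 42
D: |-9| + |15| = 9 + 15 = 24
E: |-45| + |-18| = 45 + 18 = 63
F: |-5| + |51| = 5 + 51 = 56
G: |-66| + |-20| = 66 + 20 = 86
H: |53| + |29| = 53 + 29 = 82
I: |20| + |31| = 20 + 31 = 51
J: |-41| + |50| = 41 + 50 = 91
K: |-11| + |-84| = 11 + 84 = 95
Sorted: D (24) < C (42) < I (51) < F (56) < E (63) < …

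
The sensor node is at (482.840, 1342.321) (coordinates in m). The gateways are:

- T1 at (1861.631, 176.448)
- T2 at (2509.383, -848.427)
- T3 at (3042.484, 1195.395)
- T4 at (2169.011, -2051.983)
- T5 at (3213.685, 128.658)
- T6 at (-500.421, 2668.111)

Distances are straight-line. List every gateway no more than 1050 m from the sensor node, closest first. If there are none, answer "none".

Distances from (482.840, 1342.321):
T1: √((1378.791)² + (-1165.873)²) = √(1901064.62168 + 1359259.85213) = 1805.637 m
T2: √((2026.543)² + (-2190.748)²) = √(4106876.53085 + 4799376.79950) = 2984.335 m
T3: √((2559.644)² + (-146.926)²) = √(6551777.40674 + 21587.24948) = 2563.857 m
T4: √((1686.171)² + (-3394.304)²) = √(2843172.64124 + 11521299.64442) = 3790.049 m
T5: √((2730.845)² + (-1213.663)²) = √(7457514.41402 + 1472977.87757) = 2988.393 m
T6: √((-983.261)² + (1325.790)²) = √(966802.19412 + 1757719.12410) = 1650.612 m
Threshold 1050 m: none within range.

none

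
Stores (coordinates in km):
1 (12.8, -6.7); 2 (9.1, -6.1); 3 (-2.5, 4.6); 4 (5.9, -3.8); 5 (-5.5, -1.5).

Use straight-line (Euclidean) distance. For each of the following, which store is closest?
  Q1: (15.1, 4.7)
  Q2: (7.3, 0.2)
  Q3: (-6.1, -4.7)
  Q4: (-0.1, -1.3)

Q1 at (15.1, 4.7):
  1: √((-2.3)² + (-11.4)²) = √(5.290 + 129.960) = 11.6 km
  2: √((-6.0)² + (-10.8)²) = √(36.000 + 116.640) = 12.4 km
  3: √((-17.6)² + (-0.1)²) = √(309.760 + 0.010) = 17.6 km
  4: √((-9.2)² + (-8.5)²) = √(84.640 + 72.250) = 12.5 km
  5: √((-20.6)² + (-6.2)²) = √(424.360 + 38.440) = 21.5 km
  → nearest: 1 (11.6 km)
Q2 at (7.3, 0.2):
  1: √((5.5)² + (-6.9)²) = √(30.250 + 47.610) = 8.8 km
  2: √((1.8)² + (-6.3)²) = √(3.240 + 39.690) = 6.6 km
  3: √((-9.8)² + (4.4)²) = √(96.040 + 19.360) = 10.7 km
  4: √((-1.4)² + (-4.0)²) = √(1.960 + 16.000) = 4.2 km
  5: √((-12.8)² + (-1.7)²) = √(163.840 + 2.890) = 12.9 km
  → nearest: 4 (4.2 km)
Q3 at (-6.1, -4.7):
  1: √((18.9)² + (-2.0)²) = √(357.210 + 4.000) = 19.0 km
  2: √((15.2)² + (-1.4)²) = √(231.040 + 1.960) = 15.3 km
  3: √((3.6)² + (9.3)²) = √(12.960 + 86.490) = 10.0 km
  4: √((12.0)² + (0.9)²) = √(144.000 + 0.810) = 12.0 km
  5: √((0.6)² + (3.2)²) = √(0.360 + 10.240) = 3.3 km
  → nearest: 5 (3.3 km)
Q4 at (-0.1, -1.3):
  1: √((12.9)² + (-5.4)²) = √(166.410 + 29.160) = 14.0 km
  2: √((9.2)² + (-4.8)²) = √(84.640 + 23.040) = 10.4 km
  3: √((-2.4)² + (5.9)²) = √(5.760 + 34.810) = 6.4 km
  4: √((6.0)² + (-2.5)²) = √(36.000 + 6.250) = 6.5 km
  5: √((-5.4)² + (-0.2)²) = √(29.160 + 0.040) = 5.4 km
  → nearest: 5 (5.4 km)

Q1→1; Q2→4; Q3→5; Q4→5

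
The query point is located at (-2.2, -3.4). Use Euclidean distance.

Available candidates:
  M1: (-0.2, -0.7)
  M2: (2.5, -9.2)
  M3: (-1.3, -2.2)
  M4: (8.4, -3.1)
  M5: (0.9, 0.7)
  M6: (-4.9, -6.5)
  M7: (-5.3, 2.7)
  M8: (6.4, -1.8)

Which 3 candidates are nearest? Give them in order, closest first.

M3, M1, M6

Distances from (-2.2, -3.4):
M1: √((2.0)² + (2.7)²) = √(4.000 + 7.290) = 3.4
M2: √((4.7)² + (-5.8)²) = √(22.090 + 33.640) = 7.5
M3: √((0.9)² + (1.2)²) = √(0.810 + 1.440) = 1.5
M4: √((10.6)² + (0.3)²) = √(112.360 + 0.090) = 10.6
M5: √((3.1)² + (4.1)²) = √(9.610 + 16.810) = 5.1
M6: √((-2.7)² + (-3.1)²) = √(7.290 + 9.610) = 4.1
M7: √((-3.1)² + (6.1)²) = √(9.610 + 37.210) = 6.8
M8: √((8.6)² + (1.6)²) = √(73.960 + 2.560) = 8.7
Sorted: M3 (1.5) < M1 (3.4) < M6 (4.1) < M5 (5.1) < M7 (6.8) < …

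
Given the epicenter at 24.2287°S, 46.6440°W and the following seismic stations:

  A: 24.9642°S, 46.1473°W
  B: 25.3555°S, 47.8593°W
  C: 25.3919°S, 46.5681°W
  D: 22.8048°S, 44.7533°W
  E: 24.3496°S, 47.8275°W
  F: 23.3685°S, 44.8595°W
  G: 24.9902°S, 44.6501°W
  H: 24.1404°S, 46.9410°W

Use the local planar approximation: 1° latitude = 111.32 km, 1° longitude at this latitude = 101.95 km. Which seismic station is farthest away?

Distances from 24.2287°S, 46.6440°W:
A: 96.2700 km
B: 176.3100 km
C: 129.7184 km
D: 249.5600 km
E: 121.4061 km
F: 205.5917 km
G: 220.2453 km
H: 31.8347 km
Maximum: D at 249.5600 km.

D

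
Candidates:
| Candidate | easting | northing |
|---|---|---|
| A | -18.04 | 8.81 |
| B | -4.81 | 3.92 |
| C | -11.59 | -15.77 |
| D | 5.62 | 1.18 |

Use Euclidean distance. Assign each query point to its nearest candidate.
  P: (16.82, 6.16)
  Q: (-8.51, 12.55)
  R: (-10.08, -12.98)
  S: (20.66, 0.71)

P at (16.82, 6.16):
  A: √((-34.86)² + (2.65)²) = √(1215.2196 + 7.0225) = 34.96
  B: √((-21.63)² + (-2.24)²) = √(467.8569 + 5.0176) = 21.75
  C: √((-28.41)² + (-21.93)²) = √(807.1281 + 480.9249) = 35.89
  D: √((-11.20)² + (-4.98)²) = √(125.4400 + 24.8004) = 12.26
  → nearest: D (12.26)
Q at (-8.51, 12.55):
  A: √((-9.53)² + (-3.74)²) = √(90.8209 + 13.9876) = 10.24
  B: √((3.70)² + (-8.63)²) = √(13.6900 + 74.4769) = 9.39
  C: √((-3.08)² + (-28.32)²) = √(9.4864 + 802.0224) = 28.49
  D: √((14.13)² + (-11.37)²) = √(199.6569 + 129.2769) = 18.14
  → nearest: B (9.39)
R at (-10.08, -12.98):
  A: √((-7.96)² + (21.79)²) = √(63.3616 + 474.8041) = 23.20
  B: √((5.27)² + (16.90)²) = √(27.7729 + 285.6100) = 17.70
  C: √((-1.51)² + (-2.79)²) = √(2.2801 + 7.7841) = 3.17
  D: √((15.70)² + (14.16)²) = √(246.4900 + 200.5056) = 21.14
  → nearest: C (3.17)
S at (20.66, 0.71):
  A: √((-38.70)² + (8.10)²) = √(1497.6900 + 65.6100) = 39.54
  B: √((-25.47)² + (3.21)²) = √(648.7209 + 10.3041) = 25.67
  C: √((-32.25)² + (-16.48)²) = √(1040.0625 + 271.5904) = 36.22
  D: √((-15.04)² + (0.47)²) = √(226.2016 + 0.2209) = 15.05
  → nearest: D (15.05)

P→D; Q→B; R→C; S→D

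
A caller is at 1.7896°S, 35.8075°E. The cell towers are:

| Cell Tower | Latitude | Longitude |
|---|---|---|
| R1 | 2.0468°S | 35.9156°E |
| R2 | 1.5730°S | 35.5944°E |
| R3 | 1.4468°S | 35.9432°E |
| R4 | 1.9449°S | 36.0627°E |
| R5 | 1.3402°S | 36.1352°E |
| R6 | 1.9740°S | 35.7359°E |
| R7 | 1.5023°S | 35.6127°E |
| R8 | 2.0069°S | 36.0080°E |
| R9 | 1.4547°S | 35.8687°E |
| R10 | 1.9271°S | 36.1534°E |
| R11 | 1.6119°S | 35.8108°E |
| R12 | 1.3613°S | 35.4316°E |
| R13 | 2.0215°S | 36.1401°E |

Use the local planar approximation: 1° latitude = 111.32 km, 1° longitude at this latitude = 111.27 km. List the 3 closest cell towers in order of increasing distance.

Distances from 1.7896°S, 35.8075°E:
R1: 31.0555 km
R2: 33.8175 km
R3: 41.0392 km
R4: 33.2448 km
R5: 61.9055 km
R6: 22.0192 km
R7: 38.6353 km
R8: 32.9070 km
R9: 37.8979 km
R10: 41.4203 km
R11: 19.7850 km
R12: 63.4245 km
R13: 45.1225 km
Sorted: R11 (19.7850 km) < R6 (22.0192 km) < R1 (31.0555 km) < R8 (32.9070 km) < R4 (33.2448 km) < …

R11, R6, R1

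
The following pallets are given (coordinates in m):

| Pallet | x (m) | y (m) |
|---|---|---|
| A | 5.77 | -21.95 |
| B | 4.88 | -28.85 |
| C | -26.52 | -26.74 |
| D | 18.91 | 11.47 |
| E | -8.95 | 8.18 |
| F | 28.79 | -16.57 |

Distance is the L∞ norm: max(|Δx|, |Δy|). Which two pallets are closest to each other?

Pairwise distances:
A–B: max(|-0.89|, |-6.90|) = 6.90 m
A–C: max(|-32.29|, |-4.79|) = 32.29 m
A–D: max(|13.14|, |33.42|) = 33.42 m
A–E: max(|-14.72|, |30.13|) = 30.13 m
A–F: max(|23.02|, |5.38|) = 23.02 m
B–C: max(|-31.40|, |2.11|) = 31.40 m
B–D: max(|14.03|, |40.32|) = 40.32 m
B–E: max(|-13.83|, |37.03|) = 37.03 m
B–F: max(|23.91|, |12.28|) = 23.91 m
C–D: max(|45.43|, |38.21|) = 45.43 m
C–E: max(|17.57|, |34.92|) = 34.92 m
C–F: max(|55.31|, |10.17|) = 55.31 m
D–E: max(|-27.86|, |-3.29|) = 27.86 m
D–F: max(|9.88|, |-28.04|) = 28.04 m
E–F: max(|37.74|, |-24.75|) = 37.74 m
Closest pair: A–B at 6.90 m.

A and B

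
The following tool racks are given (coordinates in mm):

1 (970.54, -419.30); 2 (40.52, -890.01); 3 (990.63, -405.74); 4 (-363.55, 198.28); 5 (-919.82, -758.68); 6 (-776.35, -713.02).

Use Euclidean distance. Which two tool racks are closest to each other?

1 and 3

Pairwise distances:
1–2: 1042.36 mm
1–3: 24.24 mm
1–4: 1470.10 mm
1–5: 1920.58 mm
1–6: 1771.41 mm
2–3: 1066.41 mm
2–4: 1160.88 mm
2–5: 969.28 mm
2–6: 835.82 mm
3–4: 1482.78 mm
3–5: 1942.78 mm
3–6: 1793.50 mm
4–5: 1106.89 mm
4–6: 1000.44 mm
5–6: 150.56 mm
Closest pair: 1–3 at 24.24 mm.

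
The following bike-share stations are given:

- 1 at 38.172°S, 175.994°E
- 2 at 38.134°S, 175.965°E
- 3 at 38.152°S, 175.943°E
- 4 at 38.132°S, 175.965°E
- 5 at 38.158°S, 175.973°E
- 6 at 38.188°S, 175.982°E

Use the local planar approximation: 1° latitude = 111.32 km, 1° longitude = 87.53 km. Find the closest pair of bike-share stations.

Pairwise distances:
1–2: 4.933 km
1–3: 4.988 km
1–4: 5.125 km
1–5: 2.410 km
1–6: 2.068 km
2–3: 2.779 km
2–4: 0.223 km
2–5: 2.762 km
2–6: 6.193 km
3–4: 2.944 km
3–5: 2.710 km
3–6: 5.264 km
4–5: 2.978 km
4–6: 6.409 km
5–6: 3.431 km
Closest pair: 2–4 at 0.223 km.

2 and 4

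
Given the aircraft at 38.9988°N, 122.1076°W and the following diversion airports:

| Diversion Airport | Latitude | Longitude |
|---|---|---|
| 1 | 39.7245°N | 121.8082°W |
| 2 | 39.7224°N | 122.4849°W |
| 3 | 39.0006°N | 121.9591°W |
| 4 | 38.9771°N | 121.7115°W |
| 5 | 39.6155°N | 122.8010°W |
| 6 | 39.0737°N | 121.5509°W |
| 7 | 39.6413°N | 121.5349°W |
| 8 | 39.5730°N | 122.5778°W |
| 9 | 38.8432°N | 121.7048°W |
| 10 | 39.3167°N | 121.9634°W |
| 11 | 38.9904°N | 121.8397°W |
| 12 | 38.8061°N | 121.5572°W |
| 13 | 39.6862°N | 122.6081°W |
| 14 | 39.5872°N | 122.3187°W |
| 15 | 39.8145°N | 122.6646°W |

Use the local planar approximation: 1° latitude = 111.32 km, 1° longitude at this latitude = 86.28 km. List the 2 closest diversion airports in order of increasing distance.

Distances from 38.9988°N, 122.1076°W:
1: 84.8146 km
2: 86.8805 km
3: 12.8141 km
4: 34.2608 km
5: 91.0614 km
6: 48.7504 km
7: 86.9319 km
8: 75.7073 km
9: 38.8309 km
10: 37.5120 km
11: 23.1333 km
12: 52.1087 km
13: 87.8653 km
14: 67.9859 km
15: 102.7370 km
Sorted: 3 (12.8141 km) < 11 (23.1333 km) < 4 (34.2608 km) < 10 (37.5120 km) < …

3, 11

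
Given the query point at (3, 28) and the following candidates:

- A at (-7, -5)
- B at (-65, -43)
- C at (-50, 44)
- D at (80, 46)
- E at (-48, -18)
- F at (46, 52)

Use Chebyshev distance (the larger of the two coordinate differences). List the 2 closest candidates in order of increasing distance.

Distances from (3, 28):
A: 33
B: 71
C: 53
D: 77
E: 51
F: 43
Sorted: A (33) < F (43) < E (51) < C (53) < …

A, F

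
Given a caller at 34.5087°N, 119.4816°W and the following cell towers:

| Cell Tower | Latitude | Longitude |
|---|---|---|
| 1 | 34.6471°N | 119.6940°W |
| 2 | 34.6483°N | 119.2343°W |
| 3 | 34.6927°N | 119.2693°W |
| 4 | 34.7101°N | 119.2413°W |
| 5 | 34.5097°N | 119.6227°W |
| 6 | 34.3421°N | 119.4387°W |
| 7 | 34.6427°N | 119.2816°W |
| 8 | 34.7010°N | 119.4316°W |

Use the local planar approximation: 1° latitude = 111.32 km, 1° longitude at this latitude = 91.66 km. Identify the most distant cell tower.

4

Distances from 34.5087°N, 119.4816°W:
1: 24.8272 km
2: 27.4830 km
3: 28.2527 km
4: 31.4291 km
5: 12.9337 km
6: 18.9582 km
7: 23.6342 km
8: 21.8919 km
Maximum: 4 at 31.4291 km.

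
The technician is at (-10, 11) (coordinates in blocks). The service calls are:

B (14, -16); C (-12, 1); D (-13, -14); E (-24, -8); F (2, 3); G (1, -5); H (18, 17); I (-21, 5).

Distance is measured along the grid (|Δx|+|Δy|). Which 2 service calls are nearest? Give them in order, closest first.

C, I

Distances from (-10, 11):
B: 51 blocks
C: 12 blocks
D: 28 blocks
E: 33 blocks
F: 20 blocks
G: 27 blocks
H: 34 blocks
I: 17 blocks
Sorted: C (12 blocks) < I (17 blocks) < F (20 blocks) < G (27 blocks) < …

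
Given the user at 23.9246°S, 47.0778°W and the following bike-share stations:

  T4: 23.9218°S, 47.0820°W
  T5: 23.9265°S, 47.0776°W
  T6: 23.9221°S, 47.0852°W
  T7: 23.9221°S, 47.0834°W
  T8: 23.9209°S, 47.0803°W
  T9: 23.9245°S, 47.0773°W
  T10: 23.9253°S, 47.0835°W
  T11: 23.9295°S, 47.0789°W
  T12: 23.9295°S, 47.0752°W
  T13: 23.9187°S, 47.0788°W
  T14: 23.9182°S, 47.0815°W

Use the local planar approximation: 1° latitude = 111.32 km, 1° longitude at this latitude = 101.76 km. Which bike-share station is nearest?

Distances from 23.9246°S, 47.0778°W:
T4: √((0.0028·111.32)² + (-0.0042·101.76)²) = √(0.097154 + 0.182664) = 0.5290 km
T5: √((-0.0019·111.32)² + (0.0002·101.76)²) = √(0.044736 + 0.000414) = 0.2125 km
T6: √((0.0025·111.32)² + (-0.0074·101.76)²) = √(0.077451 + 0.567045) = 0.8028 km
T7: √((0.0025·111.32)² + (-0.0056·101.76)²) = √(0.077451 + 0.324736) = 0.6342 km
T8: √((0.0037·111.32)² + (-0.0025·101.76)²) = √(0.169648 + 0.064719) = 0.4841 km
T9: √((0.0001·111.32)² + (0.0005·101.76)²) = √(0.000124 + 0.002589) = 0.0521 km
T10: √((-0.0007·111.32)² + (-0.0057·101.76)²) = √(0.006072 + 0.336437) = 0.5852 km
T11: √((-0.0049·111.32)² + (-0.0011·101.76)²) = √(0.297535 + 0.012530) = 0.5568 km
T12: √((-0.0049·111.32)² + (0.0026·101.76)²) = √(0.297535 + 0.070000) = 0.6062 km
T13: √((0.0059·111.32)² + (-0.0010·101.76)²) = √(0.431370 + 0.010355) = 0.6646 km
T14: √((0.0064·111.32)² + (-0.0037·101.76)²) = √(0.507582 + 0.141761) = 0.8058 km
Minimum: T9 at 0.0521 km.

T9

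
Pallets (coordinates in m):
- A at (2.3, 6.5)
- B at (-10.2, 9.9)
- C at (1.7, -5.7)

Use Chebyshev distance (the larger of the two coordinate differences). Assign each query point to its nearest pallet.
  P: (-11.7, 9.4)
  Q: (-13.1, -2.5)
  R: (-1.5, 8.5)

P→B; Q→B; R→A

P at (-11.7, 9.4):
  A: max(|14.0|, |-2.9|) = 14.0 m
  B: max(|1.5|, |0.5|) = 1.5 m
  C: max(|13.4|, |-15.1|) = 15.1 m
  → nearest: B (1.5 m)
Q at (-13.1, -2.5):
  A: max(|15.4|, |9.0|) = 15.4 m
  B: max(|2.9|, |12.4|) = 12.4 m
  C: max(|14.8|, |-3.2|) = 14.8 m
  → nearest: B (12.4 m)
R at (-1.5, 8.5):
  A: max(|3.8|, |-2.0|) = 3.8 m
  B: max(|-8.7|, |1.4|) = 8.7 m
  C: max(|3.2|, |-14.2|) = 14.2 m
  → nearest: A (3.8 m)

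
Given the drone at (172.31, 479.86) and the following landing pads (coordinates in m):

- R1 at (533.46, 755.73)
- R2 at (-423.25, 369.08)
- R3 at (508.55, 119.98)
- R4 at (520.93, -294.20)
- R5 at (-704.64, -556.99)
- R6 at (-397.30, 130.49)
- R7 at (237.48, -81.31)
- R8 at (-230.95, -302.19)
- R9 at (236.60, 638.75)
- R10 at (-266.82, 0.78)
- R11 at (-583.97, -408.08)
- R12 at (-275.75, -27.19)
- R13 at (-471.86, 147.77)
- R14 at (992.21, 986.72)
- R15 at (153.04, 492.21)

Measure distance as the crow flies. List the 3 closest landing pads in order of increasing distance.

Distances from (172.31, 479.86):
R1: √((361.15)² + (275.87)²) = √(130429.3225 + 76104.2569) = 454.46 m
R2: √((-595.56)² + (-110.78)²) = √(354691.7136 + 12272.2084) = 605.78 m
R3: √((336.24)² + (-359.88)²) = √(113057.3376 + 129513.6144) = 492.51 m
R4: √((348.62)² + (-774.06)²) = √(121535.9044 + 599168.8836) = 848.94 m
R5: √((-876.95)² + (-1036.85)²) = √(769041.3025 + 1075057.9225) = 1357.98 m
R6: √((-569.61)² + (-349.37)²) = √(324455.5521 + 122059.3969) = 668.22 m
R7: √((65.17)² + (-561.17)²) = √(4247.1289 + 314911.7689) = 564.94 m
R8: √((-403.26)² + (-782.05)²) = √(162618.6276 + 611602.2025) = 879.90 m
R9: √((64.29)² + (158.89)²) = √(4133.2041 + 25246.0321) = 171.40 m
R10: √((-439.13)² + (-479.08)²) = √(192835.1569 + 229517.6464) = 649.89 m
R11: √((-756.28)² + (-887.94)²) = √(571959.4384 + 788437.4436) = 1166.36 m
R12: √((-448.06)² + (-507.05)²) = √(200757.7636 + 257099.7025) = 676.65 m
R13: √((-644.17)² + (-332.09)²) = √(414954.9889 + 110283.7681) = 724.73 m
R14: √((819.90)² + (506.86)²) = √(672236.0100 + 256907.0596) = 963.92 m
R15: √((-19.27)² + (12.35)²) = √(371.3329 + 152.5225) = 22.89 m
Sorted: R15 (22.89 m) < R9 (171.40 m) < R1 (454.46 m) < R3 (492.51 m) < R7 (564.94 m) < …

R15, R9, R1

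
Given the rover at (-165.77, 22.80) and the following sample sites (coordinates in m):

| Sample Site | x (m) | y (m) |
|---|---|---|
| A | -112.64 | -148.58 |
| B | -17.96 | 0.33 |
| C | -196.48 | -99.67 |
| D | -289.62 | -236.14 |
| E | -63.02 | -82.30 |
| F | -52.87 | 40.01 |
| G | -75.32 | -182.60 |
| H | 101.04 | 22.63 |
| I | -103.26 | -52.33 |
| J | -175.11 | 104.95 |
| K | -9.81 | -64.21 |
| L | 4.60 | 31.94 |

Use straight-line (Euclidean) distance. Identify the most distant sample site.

Distances from (-165.77, 22.80):
A: √((53.13)² + (-171.38)²) = √(2822.7969 + 29371.1044) = 179.43 m
B: √((147.81)² + (-22.47)²) = √(21847.7961 + 504.9009) = 149.51 m
C: √((-30.71)² + (-122.47)²) = √(943.1041 + 14998.9009) = 126.26 m
D: √((-123.85)² + (-258.94)²) = √(15338.8225 + 67049.9236) = 287.03 m
E: √((102.75)² + (-105.10)²) = √(10557.5625 + 11046.0100) = 146.98 m
F: √((112.90)² + (17.21)²) = √(12746.4100 + 296.1841) = 114.20 m
G: √((90.45)² + (-205.40)²) = √(8181.2025 + 42189.1600) = 224.43 m
H: √((266.81)² + (-0.17)²) = √(71187.5761 + 0.0289) = 266.81 m
I: √((62.51)² + (-75.13)²) = √(3907.5001 + 5644.5169) = 97.73 m
J: √((-9.34)² + (82.15)²) = √(87.2356 + 6748.6225) = 82.68 m
K: √((155.96)² + (-87.01)²) = √(24323.5216 + 7570.7401) = 178.59 m
L: √((170.37)² + (9.14)²) = √(29025.9369 + 83.5396) = 170.61 m
Maximum: D at 287.03 m.

D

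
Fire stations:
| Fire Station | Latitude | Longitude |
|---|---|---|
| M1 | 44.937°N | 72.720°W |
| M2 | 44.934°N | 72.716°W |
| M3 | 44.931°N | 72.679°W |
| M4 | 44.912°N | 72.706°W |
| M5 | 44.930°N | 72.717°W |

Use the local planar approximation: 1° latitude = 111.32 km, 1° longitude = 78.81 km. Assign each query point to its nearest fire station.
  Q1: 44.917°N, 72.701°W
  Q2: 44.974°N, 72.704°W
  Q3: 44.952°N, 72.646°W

Q1→M4; Q2→M1; Q3→M3

Q1 at 44.917°N, 72.701°W:
  M1: 2.683 km
  M2: 2.231 km
  M3: 2.331 km
  M4: 0.682 km
  M5: 1.919 km
  → nearest: M4 (0.682 km)
Q2 at 44.974°N, 72.704°W:
  M1: 4.308 km
  M2: 4.552 km
  M3: 5.176 km
  M4: 6.904 km
  M5: 5.004 km
  → nearest: M1 (4.308 km)
Q3 at 44.952°N, 72.646°W:
  M1: 6.066 km
  M2: 5.869 km
  M3: 3.497 km
  M4: 6.495 km
  M5: 6.108 km
  → nearest: M3 (3.497 km)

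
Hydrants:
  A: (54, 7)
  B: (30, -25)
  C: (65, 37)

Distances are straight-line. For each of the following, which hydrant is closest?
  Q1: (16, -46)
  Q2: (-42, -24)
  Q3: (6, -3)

Q1→B; Q2→B; Q3→B

Q1 at (16, -46):
  A: √((38)² + (53)²) = √(1444.000 + 2809.000) = 65.2
  B: √((14)² + (21)²) = √(196.000 + 441.000) = 25.2
  C: √((49)² + (83)²) = √(2401.000 + 6889.000) = 96.4
  → nearest: B (25.2)
Q2 at (-42, -24):
  A: √((96)² + (31)²) = √(9216.000 + 961.000) = 100.9
  B: √((72)² + (-1)²) = √(5184.000 + 1.000) = 72.0
  C: √((107)² + (61)²) = √(11449.000 + 3721.000) = 123.2
  → nearest: B (72.0)
Q3 at (6, -3):
  A: √((48)² + (10)²) = √(2304.000 + 100.000) = 49.0
  B: √((24)² + (-22)²) = √(576.000 + 484.000) = 32.6
  C: √((59)² + (40)²) = √(3481.000 + 1600.000) = 71.3
  → nearest: B (32.6)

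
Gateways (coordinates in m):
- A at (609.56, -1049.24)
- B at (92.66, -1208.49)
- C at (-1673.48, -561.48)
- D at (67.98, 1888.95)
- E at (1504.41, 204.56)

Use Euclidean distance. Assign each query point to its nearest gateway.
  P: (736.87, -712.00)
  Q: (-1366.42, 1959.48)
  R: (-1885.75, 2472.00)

P→A; Q→D; R→D

P at (736.87, -712.00):
  A: 360.47 m
  B: 813.33 m
  C: 2415.05 m
  D: 2685.58 m
  E: 1195.49 m
  → nearest: A (360.47 m)
Q at (-1366.42, 1959.48):
  A: 3599.57 m
  B: 3487.83 m
  C: 2539.59 m
  D: 1436.13 m
  E: 3364.73 m
  → nearest: D (1436.13 m)
R at (-1885.75, 2472.00):
  A: 4315.75 m
  B: 4178.53 m
  C: 3040.90 m
  D: 2038.87 m
  E: 4078.54 m
  → nearest: D (2038.87 m)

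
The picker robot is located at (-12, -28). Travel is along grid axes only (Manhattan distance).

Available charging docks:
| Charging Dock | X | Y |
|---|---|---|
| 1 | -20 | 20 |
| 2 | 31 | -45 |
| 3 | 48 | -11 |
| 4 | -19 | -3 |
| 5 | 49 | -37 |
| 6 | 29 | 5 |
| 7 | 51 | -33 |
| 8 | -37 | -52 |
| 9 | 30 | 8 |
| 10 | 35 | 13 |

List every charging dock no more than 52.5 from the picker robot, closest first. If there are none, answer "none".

Distances from (-12, -28):
1: |-8| + |48| = 8 + 48 = 56
2: |43| + |-17| = 43 + 17 = 60
3: |60| + |17| = 60 + 17 = 77
4: |-7| + |25| = 7 + 25 = 32
5: |61| + |-9| = 61 + 9 = 70
6: |41| + |33| = 41 + 33 = 74
7: |63| + |-5| = 63 + 5 = 68
8: |-25| + |-24| = 25 + 24 = 49
9: |42| + |36| = 42 + 36 = 78
10: |47| + |41| = 47 + 41 = 88
Threshold 52.5: 4 (32), 8 (49) are within range.

4, 8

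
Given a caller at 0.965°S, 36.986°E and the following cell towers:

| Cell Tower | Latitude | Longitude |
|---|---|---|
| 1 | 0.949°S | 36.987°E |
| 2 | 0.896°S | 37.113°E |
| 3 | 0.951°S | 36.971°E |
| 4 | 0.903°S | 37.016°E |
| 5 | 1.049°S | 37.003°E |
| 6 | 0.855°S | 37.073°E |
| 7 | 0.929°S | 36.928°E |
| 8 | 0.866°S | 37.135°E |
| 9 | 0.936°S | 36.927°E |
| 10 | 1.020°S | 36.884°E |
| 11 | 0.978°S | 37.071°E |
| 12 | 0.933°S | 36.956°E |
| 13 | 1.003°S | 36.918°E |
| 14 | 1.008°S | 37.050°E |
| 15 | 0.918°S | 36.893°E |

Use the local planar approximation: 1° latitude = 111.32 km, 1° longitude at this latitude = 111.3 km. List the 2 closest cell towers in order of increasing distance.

Distances from 0.965°S, 36.986°E:
1: √((0.016·111.32)² + (0.001·111.3)²) = √(3.17239 + 0.01239) = 1.785 km
2: √((0.069·111.32)² + (0.127·111.3)²) = √(58.99899 + 199.80105) = 16.087 km
3: √((0.014·111.32)² + (-0.015·111.3)²) = √(2.42886 + 2.78723) = 2.284 km
4: √((0.062·111.32)² + (0.030·111.3)²) = √(47.63540 + 11.14892) = 7.667 km
5: √((-0.084·111.32)² + (0.017·111.3)²) = √(87.43896 + 3.58004) = 9.540 km
6: √((0.110·111.32)² + (0.087·111.3)²) = √(149.94492 + 93.76243) = 15.611 km
7: √((0.036·111.32)² + (-0.058·111.3)²) = √(16.06022 + 41.67219) = 7.598 km
8: √((0.099·111.32)² + (0.149·111.3)²) = √(121.45539 + 275.01911) = 19.912 km
9: √((0.029·111.32)² + (-0.059·111.3)²) = √(10.42179 + 43.12155) = 7.317 km
10: √((-0.055·111.32)² + (-0.102·111.3)²) = √(37.48623 + 128.88153) = 12.898 km
11: √((-0.013·111.32)² + (0.085·111.3)²) = √(2.09427 + 89.50106) = 9.571 km
12: √((0.032·111.32)² + (-0.030·111.3)²) = √(12.68955 + 11.14892) = 4.882 km
13: √((-0.038·111.32)² + (-0.068·111.3)²) = √(17.89425 + 57.28068) = 8.670 km
14: √((-0.043·111.32)² + (0.064·111.3)²) = √(22.91307 + 50.73998) = 8.582 km
15: √((0.047·111.32)² + (-0.093·111.3)²) = √(27.37424 + 107.14113) = 11.598 km
Sorted: 1 (1.785 km) < 3 (2.284 km) < 12 (4.882 km) < 9 (7.317 km) < …

1, 3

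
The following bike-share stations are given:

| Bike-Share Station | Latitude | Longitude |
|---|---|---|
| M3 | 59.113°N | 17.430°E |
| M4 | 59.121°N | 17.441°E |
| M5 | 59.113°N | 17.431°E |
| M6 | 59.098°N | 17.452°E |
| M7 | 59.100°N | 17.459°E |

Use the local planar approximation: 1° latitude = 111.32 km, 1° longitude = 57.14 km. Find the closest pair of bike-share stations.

M3 and M5

Pairwise distances:
M3–M4: 1.090 km
M3–M5: 0.057 km
M3–M6: 2.090 km
M3–M7: 2.200 km
M4–M5: 1.058 km
M4–M6: 2.636 km
M4–M7: 2.554 km
M5–M6: 2.056 km
M5–M7: 2.157 km
M6–M7: 0.458 km
Closest pair: M3–M5 at 0.057 km.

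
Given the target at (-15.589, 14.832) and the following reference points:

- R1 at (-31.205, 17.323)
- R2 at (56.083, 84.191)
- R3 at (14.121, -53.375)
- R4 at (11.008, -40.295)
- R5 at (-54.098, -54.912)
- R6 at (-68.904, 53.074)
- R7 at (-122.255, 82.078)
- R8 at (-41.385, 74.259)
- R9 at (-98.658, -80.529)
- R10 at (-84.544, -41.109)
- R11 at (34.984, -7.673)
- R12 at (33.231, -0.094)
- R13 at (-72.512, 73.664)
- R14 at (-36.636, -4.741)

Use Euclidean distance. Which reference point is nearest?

R1

Distances from (-15.589, 14.832):
R1: √((-15.616)² + (2.491)²) = √(243.85946 + 6.20508) = 15.813
R2: √((71.672)² + (69.359)²) = √(5136.87558 + 4810.67088) = 99.737
R3: √((29.710)² + (-68.207)²) = √(882.68410 + 4652.19485) = 74.397
R4: √((26.597)² + (-55.127)²) = √(707.40041 + 3038.98613) = 61.208
R5: √((-38.509)² + (-69.744)²) = √(1482.94308 + 4864.22554) = 79.669
R6: √((-53.315)² + (38.242)²) = √(2842.48922 + 1462.45056) = 65.612
R7: √((-106.666)² + (67.246)²) = √(11377.63556 + 4522.02452) = 126.094
R8: √((-25.796)² + (59.427)²) = √(665.43362 + 3531.56833) = 64.784
R9: √((-83.069)² + (-95.361)²) = √(6900.45876 + 9093.72032) = 126.468
R10: √((-68.955)² + (-55.941)²) = √(4754.79202 + 3129.39548) = 88.793
R11: √((50.573)² + (-22.505)²) = √(2557.62833 + 506.47503) = 55.354
R12: √((48.820)² + (-14.926)²) = √(2383.39240 + 222.78548) = 51.051
R13: √((-56.923)² + (58.832)²) = √(3240.22793 + 3461.20422) = 81.862
R14: √((-21.047)² + (-19.573)²) = √(442.97621 + 383.10233) = 28.742
Minimum: R1 at 15.813.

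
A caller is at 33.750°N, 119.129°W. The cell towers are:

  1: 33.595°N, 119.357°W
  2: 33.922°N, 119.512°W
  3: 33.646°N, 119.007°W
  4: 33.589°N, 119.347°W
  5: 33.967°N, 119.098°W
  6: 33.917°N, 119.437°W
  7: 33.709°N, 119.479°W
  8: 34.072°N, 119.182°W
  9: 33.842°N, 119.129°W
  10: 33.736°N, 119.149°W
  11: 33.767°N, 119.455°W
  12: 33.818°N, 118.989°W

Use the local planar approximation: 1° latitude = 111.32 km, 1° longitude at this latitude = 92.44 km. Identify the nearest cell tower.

10

Distances from 33.750°N, 119.129°W:
1: 27.238 km
2: 40.250 km
3: 16.162 km
4: 26.969 km
5: 24.326 km
6: 34.003 km
7: 32.674 km
8: 36.178 km
9: 10.241 km
10: 2.418 km
11: 30.195 km
12: 14.993 km
Minimum: 10 at 2.418 km.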